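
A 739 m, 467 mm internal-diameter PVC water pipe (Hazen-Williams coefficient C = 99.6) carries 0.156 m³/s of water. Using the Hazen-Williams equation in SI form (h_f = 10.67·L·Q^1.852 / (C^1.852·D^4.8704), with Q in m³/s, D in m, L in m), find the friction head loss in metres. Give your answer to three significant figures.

h_f = 10.67·739·0.156^1.852 / (99.6^1.852·0.467^4.8704) = 2.052 m

h_f ≈ 2.05 m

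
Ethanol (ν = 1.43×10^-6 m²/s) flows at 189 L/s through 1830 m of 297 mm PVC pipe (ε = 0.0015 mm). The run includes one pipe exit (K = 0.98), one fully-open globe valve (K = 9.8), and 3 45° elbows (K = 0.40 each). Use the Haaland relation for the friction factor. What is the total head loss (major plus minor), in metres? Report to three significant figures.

H_L ≈ 34.5 m

V = 4Q/(πD²) = 2.728 m/s; V²/2g = 0.3793 m
Re = 5.67×10^5, ε/D = 5.05×10^-6 → f = 0.01284 (Haaland)
Major: h_f = f(L/D)·V²/2g = 0.01284·6162·0.3793 = 30.00 m
Minor: ΣK = 12.0; h_m = ΣK·V²/2g = 4.544 m
Total H_L = 30.00 + 4.544 = 34.55 m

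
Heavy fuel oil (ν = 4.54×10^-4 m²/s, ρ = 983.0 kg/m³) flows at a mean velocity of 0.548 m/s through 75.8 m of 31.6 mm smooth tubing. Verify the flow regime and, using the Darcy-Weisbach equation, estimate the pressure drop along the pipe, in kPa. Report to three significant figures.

Re = VD/ν = 0.548·0.03160/4.54×10^-4 = 38.1 → laminar (Re < 2300)
f = 64/Re = 1.678
h_f = f(L/D)V²/(2g) = 1.678·(75.8/0.03160)·0.548²/(2·9.81) = 61.60 m
Δp = ρg·h_f = 983.0·9.81·61.60 = 594.1 kPa

Δp ≈ 594 kPa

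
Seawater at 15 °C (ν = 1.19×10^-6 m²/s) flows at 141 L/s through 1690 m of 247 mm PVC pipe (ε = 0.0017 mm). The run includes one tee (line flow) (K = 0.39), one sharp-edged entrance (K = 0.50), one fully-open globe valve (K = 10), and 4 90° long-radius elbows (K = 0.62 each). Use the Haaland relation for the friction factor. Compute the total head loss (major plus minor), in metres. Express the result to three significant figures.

V = 4Q/(πD²) = 2.943 m/s; V²/2g = 0.4413 m
Re = 6.11×10^5, ε/D = 6.88×10^-6 → f = 0.01270 (Haaland)
Major: h_f = f(L/D)·V²/2g = 0.01270·6842·0.4413 = 38.34 m
Minor: ΣK = 13.4; h_m = ΣK·V²/2g = 5.901 m
Total H_L = 38.34 + 5.901 = 44.24 m

H_L ≈ 44.2 m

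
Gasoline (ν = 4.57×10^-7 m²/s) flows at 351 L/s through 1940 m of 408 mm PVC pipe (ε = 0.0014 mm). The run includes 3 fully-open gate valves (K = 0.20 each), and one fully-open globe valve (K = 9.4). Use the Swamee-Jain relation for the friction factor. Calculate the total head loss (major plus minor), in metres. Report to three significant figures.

V = 4Q/(πD²) = 2.685 m/s; V²/2g = 0.3674 m
Re = 2.40×10^6, ε/D = 3.43×10^-6 → f = 0.01022 (Swamee-Jain)
Major: h_f = f(L/D)·V²/2g = 0.01022·4755·0.3674 = 17.85 m
Minor: ΣK = 10.0; h_m = ΣK·V²/2g = 3.674 m
Total H_L = 17.85 + 3.674 = 21.53 m

H_L ≈ 21.5 m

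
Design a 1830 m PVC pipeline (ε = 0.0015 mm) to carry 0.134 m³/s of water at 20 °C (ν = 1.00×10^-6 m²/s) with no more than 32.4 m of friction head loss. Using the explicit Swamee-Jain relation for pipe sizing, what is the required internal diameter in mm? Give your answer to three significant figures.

D ≈ 257 mm

Swamee-Jain (Type III): D = 0.66·[ε^1.25·(LQ²/(gh_f))^4.75 + ν·Q^9.4·(L/(gh_f))^5.2]^0.04
LQ²/(gh_f) = 0.1034; L/(gh_f) = 5.758
Term 1 = ε^1.25·(…)^4.75 = 1.09×10^-12; Term 2 = ν·Q^9.4·(…)^5.2 = 5.60×10^-11
D = 0.66·(1.09×10^-12 + 5.60×10^-11)^0.04 = 0.2569 m = 257 mm
Check: V = 2.58 m/s, Re = 6.64×10^5, f = 0.01256, h_f = 30.5 m ≈ 32.4 m ✓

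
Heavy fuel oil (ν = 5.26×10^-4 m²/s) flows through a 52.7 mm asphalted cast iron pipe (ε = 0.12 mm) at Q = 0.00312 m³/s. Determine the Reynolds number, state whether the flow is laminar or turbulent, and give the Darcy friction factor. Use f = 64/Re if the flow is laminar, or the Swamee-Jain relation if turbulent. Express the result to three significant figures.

V = 4Q/(πD²) = 1.430 m/s
Re = VD/ν = 1.430·0.0527/5.26×10^-4 = 143
Re < 2300 → laminar → f = 64/Re = 0.4466

Re ≈ 143; laminar; f = 64/Re ≈ 0.447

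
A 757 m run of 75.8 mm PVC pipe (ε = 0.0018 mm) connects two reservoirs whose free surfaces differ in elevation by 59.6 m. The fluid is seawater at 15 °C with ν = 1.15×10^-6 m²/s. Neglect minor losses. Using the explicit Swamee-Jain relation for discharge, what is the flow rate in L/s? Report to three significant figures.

Swamee-Jain (Type II): Q = -0.965·√(gD⁵h_f/L)·ln[ε/(3.7D) + √(3.17ν²L/(gD³h_f))]
√(gD⁵h_f/L) = √(9.81·0.0758⁵·59.6/757) = 0.001390
ε/(3.7D) = 6.42×10^-6; √(3.17ν²L/(gD³h_f)) = 1.12×10^-4
Q = -0.965·0.001390·ln(1.181×10^-4) = 0.01213 m³/s
Check: V = 2.69 m/s, Re = 1.77×10^5, f = 0.01611, h_f = 59.3 m ≈ 59.6 m ✓

Q ≈ 12.1 L/s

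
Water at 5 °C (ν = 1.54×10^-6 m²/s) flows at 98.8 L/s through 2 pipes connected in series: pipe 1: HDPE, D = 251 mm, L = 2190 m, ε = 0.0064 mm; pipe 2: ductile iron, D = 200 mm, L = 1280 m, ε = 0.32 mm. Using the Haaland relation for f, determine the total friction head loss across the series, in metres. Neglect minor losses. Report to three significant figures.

Pipe 1: V = 1.997 m/s, Re = 3.25×10^5, ε/D = 2.55×10^-5, f = 0.01435, h_1 = f(L/D)V²/2g = 25.45 m
Pipe 2: V = 3.145 m/s, Re = 4.08×10^5, ε/D = 0.00160, f = 0.02259, h_2 = f(L/D)V²/2g = 72.89 m
Series → Q common, losses add: H = Σh = 98.34 m

H ≈ 98.3 m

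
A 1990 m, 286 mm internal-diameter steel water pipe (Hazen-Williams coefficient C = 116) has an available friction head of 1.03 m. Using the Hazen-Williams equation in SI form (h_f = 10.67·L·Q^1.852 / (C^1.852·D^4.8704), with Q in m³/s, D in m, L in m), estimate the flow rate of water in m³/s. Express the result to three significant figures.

Rearranging: Q = [h_f·C^1.852·D^4.8704 / (10.67·L)]^(1/1.852)
Q = [1.03·116^1.852·0.286^4.8704 / (10.67·1990)]^0.540 = 0.02020 m³/s

Q ≈ 0.0202 m³/s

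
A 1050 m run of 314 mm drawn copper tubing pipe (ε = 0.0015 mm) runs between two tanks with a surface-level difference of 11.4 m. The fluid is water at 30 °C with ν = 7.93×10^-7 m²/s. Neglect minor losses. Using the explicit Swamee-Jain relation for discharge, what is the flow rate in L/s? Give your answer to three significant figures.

Q ≈ 184 L/s

Swamee-Jain (Type II): Q = -0.965·√(gD⁵h_f/L)·ln[ε/(3.7D) + √(3.17ν²L/(gD³h_f))]
√(gD⁵h_f/L) = √(9.81·0.314⁵·11.4/1050) = 0.01803
ε/(3.7D) = 1.29×10^-6; √(3.17ν²L/(gD³h_f)) = 2.46×10^-5
Q = -0.965·0.01803·ln(2.588×10^-5) = 0.1838 m³/s
Check: V = 2.37 m/s, Re = 9.40×10^5, f = 0.01184, h_f = 11.4 m ≈ 11.4 m ✓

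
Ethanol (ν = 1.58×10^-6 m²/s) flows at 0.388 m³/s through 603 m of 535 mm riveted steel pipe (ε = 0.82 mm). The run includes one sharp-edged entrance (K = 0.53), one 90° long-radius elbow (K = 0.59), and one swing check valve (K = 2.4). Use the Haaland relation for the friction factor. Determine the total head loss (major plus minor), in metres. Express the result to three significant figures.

V = 4Q/(πD²) = 1.726 m/s; V²/2g = 0.1518 m
Re = 5.84×10^5, ε/D = 0.00153 → f = 0.02222 (Haaland)
Major: h_f = f(L/D)·V²/2g = 0.02222·1127·0.1518 = 3.803 m
Minor: ΣK = 3.52; h_m = ΣK·V²/2g = 0.5345 m
Total H_L = 3.803 + 0.5345 = 4.338 m

H_L ≈ 4.34 m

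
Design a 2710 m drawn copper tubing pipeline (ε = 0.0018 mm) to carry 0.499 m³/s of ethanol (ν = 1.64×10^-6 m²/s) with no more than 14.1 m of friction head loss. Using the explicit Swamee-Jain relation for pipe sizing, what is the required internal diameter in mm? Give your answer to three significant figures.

Swamee-Jain (Type III): D = 0.66·[ε^1.25·(LQ²/(gh_f))^4.75 + ν·Q^9.4·(L/(gh_f))^5.2]^0.04
LQ²/(gh_f) = 4.878; L/(gh_f) = 19.59
Term 1 = ε^1.25·(…)^4.75 = 1.23×10^-4; Term 2 = ν·Q^9.4·(…)^5.2 = 0.0125
D = 0.66·(1.23×10^-4 + 0.0125)^0.04 = 0.5540 m = 554 mm
Check: V = 2.07 m/s, Re = 6.99×10^5, f = 0.01240, h_f = 13.2 m ≈ 14.1 m ✓

D ≈ 554 mm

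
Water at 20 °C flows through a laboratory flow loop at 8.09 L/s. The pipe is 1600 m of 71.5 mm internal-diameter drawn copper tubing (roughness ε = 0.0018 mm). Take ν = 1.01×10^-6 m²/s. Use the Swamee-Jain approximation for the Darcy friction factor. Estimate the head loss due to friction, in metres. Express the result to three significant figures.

h_f ≈ 77.8 m

V = 4Q/(πD²) = 4·0.00809/(π·0.0715²) = 2.015 m/s
Re = VD/ν = 2.015·0.0715/1.01×10^-6 = 1.43×10^5 → turbulent
ε/D = 0.0018/71.5 = 2.52×10^-5
Swamee-Jain: f = 0.01680
h_f = f(L/D)V²/(2g) = 0.01680·(1600/0.0715)·2.015²/(2·9.81) = 77.77 m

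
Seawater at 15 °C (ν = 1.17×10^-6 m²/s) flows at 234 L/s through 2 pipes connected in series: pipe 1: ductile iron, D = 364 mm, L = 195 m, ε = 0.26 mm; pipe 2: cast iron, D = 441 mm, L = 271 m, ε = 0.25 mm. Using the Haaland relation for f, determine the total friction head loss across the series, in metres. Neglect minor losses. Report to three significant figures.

H ≈ 3.89 m

Pipe 1: V = 2.249 m/s, Re = 7.00×10^5, ε/D = 7.14×10^-4, f = 0.01864, h_1 = f(L/D)V²/2g = 2.573 m
Pipe 2: V = 1.532 m/s, Re = 5.77×10^5, ε/D = 5.67×10^-4, f = 0.01789, h_2 = f(L/D)V²/2g = 1.315 m
Series → Q common, losses add: H = Σh = 3.888 m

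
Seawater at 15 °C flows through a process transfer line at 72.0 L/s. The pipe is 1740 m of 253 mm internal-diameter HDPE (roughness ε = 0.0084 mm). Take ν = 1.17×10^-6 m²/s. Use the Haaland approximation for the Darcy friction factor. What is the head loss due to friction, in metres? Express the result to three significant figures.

h_f ≈ 10.5 m

V = 4Q/(πD²) = 4·0.0720/(π·0.253²) = 1.432 m/s
Re = VD/ν = 1.432·0.253/1.17×10^-6 = 3.10×10^5 → turbulent
ε/D = 0.0084/253 = 3.32×10^-5
Haaland: f = 0.01455
h_f = f(L/D)V²/(2g) = 0.01455·(1740/0.253)·1.432²/(2·9.81) = 10.46 m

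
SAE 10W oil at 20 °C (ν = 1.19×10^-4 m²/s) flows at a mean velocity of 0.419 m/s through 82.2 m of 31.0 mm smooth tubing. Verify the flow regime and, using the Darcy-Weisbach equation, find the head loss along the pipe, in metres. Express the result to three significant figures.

h_f ≈ 13.9 m

Re = VD/ν = 0.419·0.03100/1.19×10^-4 = 109 → laminar (Re < 2300)
f = 64/Re = 0.5863
h_f = f(L/D)V²/(2g) = 0.5863·(82.2/0.03100)·0.419²/(2·9.81) = 13.91 m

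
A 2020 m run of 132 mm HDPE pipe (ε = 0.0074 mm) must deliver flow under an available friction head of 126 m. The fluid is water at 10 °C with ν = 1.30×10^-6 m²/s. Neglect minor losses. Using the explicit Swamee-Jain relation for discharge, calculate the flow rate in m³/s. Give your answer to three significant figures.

Q ≈ 0.0453 m³/s

Swamee-Jain (Type II): Q = -0.965·√(gD⁵h_f/L)·ln[ε/(3.7D) + √(3.17ν²L/(gD³h_f))]
√(gD⁵h_f/L) = √(9.81·0.132⁵·126/2020) = 0.004952
ε/(3.7D) = 1.52×10^-5; √(3.17ν²L/(gD³h_f)) = 6.17×10^-5
Q = -0.965·0.004952·ln(7.685×10^-5) = 0.04527 m³/s
Check: V = 3.31 m/s, Re = 3.36×10^5, f = 0.01474, h_f = 126 m ≈ 126 m ✓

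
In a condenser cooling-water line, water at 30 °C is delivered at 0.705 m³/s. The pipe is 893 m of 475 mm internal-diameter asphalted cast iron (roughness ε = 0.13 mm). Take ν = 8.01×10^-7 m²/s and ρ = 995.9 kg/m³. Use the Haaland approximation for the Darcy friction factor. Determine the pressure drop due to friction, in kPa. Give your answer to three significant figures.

V = 4Q/(πD²) = 4·0.705/(π·0.475²) = 3.978 m/s
Re = VD/ν = 3.978·0.475/8.01×10^-7 = 2.36×10^6 → turbulent
ε/D = 0.13/475 = 2.74×10^-4
Haaland: f = 0.01498
h_f = f(L/D)V²/(2g) = 0.01498·(893/0.475)·3.978²/(2·9.81) = 22.72 m
Δp = ρg·h_f = 995.9·9.81·22.72 = 222.0 kPa

Δp ≈ 222 kPa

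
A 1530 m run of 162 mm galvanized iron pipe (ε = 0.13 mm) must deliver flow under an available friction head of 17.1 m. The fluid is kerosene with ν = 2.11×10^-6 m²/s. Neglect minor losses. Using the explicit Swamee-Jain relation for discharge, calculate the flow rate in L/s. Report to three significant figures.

Q ≈ 26.5 L/s

Swamee-Jain (Type II): Q = -0.965·√(gD⁵h_f/L)·ln[ε/(3.7D) + √(3.17ν²L/(gD³h_f))]
√(gD⁵h_f/L) = √(9.81·0.162⁵·17.1/1530) = 0.003498
ε/(3.7D) = 2.17×10^-4; √(3.17ν²L/(gD³h_f)) = 1.74×10^-4
Q = -0.965·0.003498·ln(3.909×10^-4) = 0.02649 m³/s
Check: V = 1.28 m/s, Re = 9.87×10^4, f = 0.02166, h_f = 17.2 m ≈ 17.1 m ✓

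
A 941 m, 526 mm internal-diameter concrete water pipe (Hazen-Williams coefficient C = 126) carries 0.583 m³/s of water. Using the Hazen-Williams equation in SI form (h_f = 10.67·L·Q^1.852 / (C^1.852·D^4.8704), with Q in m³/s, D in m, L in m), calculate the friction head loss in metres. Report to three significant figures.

h_f = 10.67·941·0.583^1.852 / (126^1.852·0.526^4.8704) = 10.88 m

h_f ≈ 10.9 m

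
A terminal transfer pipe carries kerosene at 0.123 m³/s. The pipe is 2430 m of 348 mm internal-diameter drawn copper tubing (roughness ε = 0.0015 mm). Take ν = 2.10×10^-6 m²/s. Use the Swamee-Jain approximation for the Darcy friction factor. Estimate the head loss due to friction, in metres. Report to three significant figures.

V = 4Q/(πD²) = 4·0.123/(π·0.348²) = 1.293 m/s
Re = VD/ν = 1.293·0.348/2.10×10^-6 = 2.14×10^5 → turbulent
ε/D = 0.0015/348 = 4.31×10^-6
Swamee-Jain: f = 0.01537
h_f = f(L/D)V²/(2g) = 0.01537·(2430/0.348)·1.293²/(2·9.81) = 9.146 m

h_f ≈ 9.15 m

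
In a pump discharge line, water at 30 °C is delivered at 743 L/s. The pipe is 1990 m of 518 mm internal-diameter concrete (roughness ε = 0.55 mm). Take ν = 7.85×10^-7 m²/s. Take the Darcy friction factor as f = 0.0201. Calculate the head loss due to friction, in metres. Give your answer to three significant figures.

h_f ≈ 48.9 m

V = 4Q/(πD²) = 4·0.743/(π·0.518²) = 3.526 m/s
h_f = f(L/D)V²/(2g) = 0.02010·(1990/0.518)·3.526²/(2·9.81) = 48.92 m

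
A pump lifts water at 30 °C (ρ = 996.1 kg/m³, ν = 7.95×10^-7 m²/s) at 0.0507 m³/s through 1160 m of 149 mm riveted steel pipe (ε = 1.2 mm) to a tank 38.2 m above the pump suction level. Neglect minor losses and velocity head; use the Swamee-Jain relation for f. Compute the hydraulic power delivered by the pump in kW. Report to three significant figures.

V = 4Q/(πD²) = 2.908 m/s; Re = 5.45×10^5; ε/D = 0.00805; f = 0.03548
h_f = f(L/D)V²/2g = 119.0 m
Total head H = z + h_f = 38.2 + 119.0 = 157.2 m
P_hyd = ρgQH = 996.1·9.81·0.0507·157.2 = 77.90 kW

P_hyd ≈ 77.9 kW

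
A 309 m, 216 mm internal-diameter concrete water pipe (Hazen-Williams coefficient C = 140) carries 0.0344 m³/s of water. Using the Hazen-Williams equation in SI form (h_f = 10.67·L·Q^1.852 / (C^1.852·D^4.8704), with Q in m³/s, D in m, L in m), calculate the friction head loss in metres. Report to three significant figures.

h_f ≈ 1.19 m

h_f = 10.67·309·0.0344^1.852 / (140^1.852·0.216^4.8704) = 1.188 m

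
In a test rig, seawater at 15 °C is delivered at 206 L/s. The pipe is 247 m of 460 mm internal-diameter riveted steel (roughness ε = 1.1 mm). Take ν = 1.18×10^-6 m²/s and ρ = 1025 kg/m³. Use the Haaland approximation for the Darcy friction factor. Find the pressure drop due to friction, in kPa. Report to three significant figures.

V = 4Q/(πD²) = 4·0.206/(π·0.460²) = 1.240 m/s
Re = VD/ν = 1.240·0.460/1.18×10^-6 = 4.83×10^5 → turbulent
ε/D = 1.1/460 = 0.00239
Haaland: f = 0.02492
h_f = f(L/D)V²/(2g) = 0.02492·(247/0.460)·1.240²/(2·9.81) = 1.048 m
Δp = ρg·h_f = 1025·9.81·1.048 = 10.54 kPa

Δp ≈ 10.5 kPa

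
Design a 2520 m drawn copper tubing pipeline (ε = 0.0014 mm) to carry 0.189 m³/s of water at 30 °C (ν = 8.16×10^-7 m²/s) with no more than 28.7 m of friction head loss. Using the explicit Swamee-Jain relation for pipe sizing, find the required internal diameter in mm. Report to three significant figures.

Swamee-Jain (Type III): D = 0.66·[ε^1.25·(LQ²/(gh_f))^4.75 + ν·Q^9.4·(L/(gh_f))^5.2]^0.04
LQ²/(gh_f) = 0.3197; L/(gh_f) = 8.951
Term 1 = ε^1.25·(…)^4.75 = 2.14×10^-10; Term 2 = ν·Q^9.4·(…)^5.2 = 1.15×10^-8
D = 0.66·(2.14×10^-10 + 1.15×10^-8)^0.04 = 0.3179 m = 318 mm
Check: V = 2.38 m/s, Re = 9.28×10^5, f = 0.01186, h_f = 27.2 m ≈ 28.7 m ✓

D ≈ 318 mm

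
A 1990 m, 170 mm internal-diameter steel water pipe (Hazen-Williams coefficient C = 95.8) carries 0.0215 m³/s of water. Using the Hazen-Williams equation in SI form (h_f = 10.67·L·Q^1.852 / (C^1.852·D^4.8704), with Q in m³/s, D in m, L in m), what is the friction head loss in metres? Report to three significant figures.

h_f = 10.67·1990·0.0215^1.852 / (95.8^1.852·0.170^4.8704) = 20.76 m

h_f ≈ 20.8 m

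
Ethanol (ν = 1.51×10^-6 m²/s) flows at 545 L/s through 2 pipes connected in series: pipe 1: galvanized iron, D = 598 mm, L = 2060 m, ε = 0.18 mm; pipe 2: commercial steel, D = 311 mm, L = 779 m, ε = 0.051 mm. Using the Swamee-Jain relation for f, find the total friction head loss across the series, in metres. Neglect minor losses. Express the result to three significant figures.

H ≈ 103 m

Pipe 1: V = 1.940 m/s, Re = 7.68×10^5, ε/D = 3.01×10^-4, f = 0.01596, h_1 = f(L/D)V²/2g = 10.55 m
Pipe 2: V = 7.174 m/s, Re = 1.48×10^6, ε/D = 1.64×10^-4, f = 0.01405, h_2 = f(L/D)V²/2g = 92.30 m
Series → Q common, losses add: H = Σh = 102.8 m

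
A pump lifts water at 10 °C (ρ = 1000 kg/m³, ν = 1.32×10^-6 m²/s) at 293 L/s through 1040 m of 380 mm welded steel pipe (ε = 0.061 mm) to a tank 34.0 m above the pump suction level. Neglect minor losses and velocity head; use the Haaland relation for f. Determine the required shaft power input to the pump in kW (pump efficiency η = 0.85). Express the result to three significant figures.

V = 4Q/(πD²) = 2.584 m/s; Re = 7.44×10^5; ε/D = 1.61×10^-4; f = 0.01442
h_f = f(L/D)V²/2g = 13.43 m
Total head H = z + h_f = 34.0 + 13.43 = 47.43 m
P_hyd = ρgQH = 1000·9.81·0.293·47.43 = 136.3 kW
P_shaft = P_hyd/η = 136.3/0.85 = 160.4 kW

P_shaft ≈ 160 kW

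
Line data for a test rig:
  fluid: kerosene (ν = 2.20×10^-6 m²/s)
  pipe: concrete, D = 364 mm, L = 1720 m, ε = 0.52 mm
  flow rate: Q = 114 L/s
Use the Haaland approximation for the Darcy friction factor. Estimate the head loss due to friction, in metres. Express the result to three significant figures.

V = 4Q/(πD²) = 4·0.114/(π·0.364²) = 1.095 m/s
Re = VD/ν = 1.095·0.364/2.20×10^-6 = 1.81×10^5 → turbulent
ε/D = 0.52/364 = 0.00143
Haaland: f = 0.02258
h_f = f(L/D)V²/(2g) = 0.02258·(1720/0.364)·1.095²/(2·9.81) = 6.525 m

h_f ≈ 6.53 m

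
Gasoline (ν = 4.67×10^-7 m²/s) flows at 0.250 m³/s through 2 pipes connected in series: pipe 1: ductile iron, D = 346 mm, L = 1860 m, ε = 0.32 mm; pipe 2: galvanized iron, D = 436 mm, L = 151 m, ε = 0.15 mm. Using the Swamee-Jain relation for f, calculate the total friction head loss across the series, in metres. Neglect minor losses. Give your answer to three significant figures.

Pipe 1: V = 2.659 m/s, Re = 1.97×10^6, ε/D = 9.25×10^-4, f = 0.01949, h_1 = f(L/D)V²/2g = 37.76 m
Pipe 2: V = 1.674 m/s, Re = 1.56×10^6, ε/D = 3.44×10^-4, f = 0.01590, h_2 = f(L/D)V²/2g = 0.7868 m
Series → Q common, losses add: H = Σh = 38.55 m

H ≈ 38.5 m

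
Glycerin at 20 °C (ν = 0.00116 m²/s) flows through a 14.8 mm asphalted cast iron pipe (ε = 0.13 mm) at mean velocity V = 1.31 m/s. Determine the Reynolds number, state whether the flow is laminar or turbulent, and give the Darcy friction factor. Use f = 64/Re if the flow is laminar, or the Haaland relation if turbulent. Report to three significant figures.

Re = VD/ν = 1.310·0.0148/0.00116 = 16.7
Re < 2300 → laminar → f = 64/Re = 3.829

Re ≈ 16.7; laminar; f = 64/Re ≈ 3.83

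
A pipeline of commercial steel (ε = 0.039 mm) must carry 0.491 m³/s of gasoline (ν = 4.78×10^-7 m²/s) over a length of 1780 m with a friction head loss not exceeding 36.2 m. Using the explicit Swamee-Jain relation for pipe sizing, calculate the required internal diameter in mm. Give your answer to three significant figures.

Swamee-Jain (Type III): D = 0.66·[ε^1.25·(LQ²/(gh_f))^4.75 + ν·Q^9.4·(L/(gh_f))^5.2]^0.04
LQ²/(gh_f) = 1.208; L/(gh_f) = 5.012
Term 1 = ε^1.25·(…)^4.75 = 7.57×10^-6; Term 2 = ν·Q^9.4·(…)^5.2 = 2.61×10^-6
D = 0.66·(7.57×10^-6 + 2.61×10^-6)^0.04 = 0.4167 m = 417 mm
Check: V = 3.60 m/s, Re = 3.14×10^6, f = 0.01248, h_f = 35.2 m ≈ 36.2 m ✓

D ≈ 417 mm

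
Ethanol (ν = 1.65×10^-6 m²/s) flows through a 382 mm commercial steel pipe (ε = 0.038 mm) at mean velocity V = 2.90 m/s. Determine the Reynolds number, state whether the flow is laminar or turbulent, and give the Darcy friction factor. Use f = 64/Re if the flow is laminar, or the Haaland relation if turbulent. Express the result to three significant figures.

Re = VD/ν = 2.900·0.382/1.65×10^-6 = 6.71×10^5
Re > 4000 → turbulent; ε/D = 9.95×10^-5
Haaland: f = 0.01381

Re ≈ 6.71×10^5; turbulent; f ≈ 0.0138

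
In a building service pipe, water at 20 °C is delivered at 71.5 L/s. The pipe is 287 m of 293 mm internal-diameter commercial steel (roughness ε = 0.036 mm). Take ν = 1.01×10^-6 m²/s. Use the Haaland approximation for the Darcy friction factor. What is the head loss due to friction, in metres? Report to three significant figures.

h_f ≈ 0.863 m

V = 4Q/(πD²) = 4·0.0715/(π·0.293²) = 1.060 m/s
Re = VD/ν = 1.060·0.293/1.01×10^-6 = 3.08×10^5 → turbulent
ε/D = 0.036/293 = 1.23×10^-4
Haaland: f = 0.01538
h_f = f(L/D)V²/(2g) = 0.01538·(287/0.293)·1.060²/(2·9.81) = 0.8633 m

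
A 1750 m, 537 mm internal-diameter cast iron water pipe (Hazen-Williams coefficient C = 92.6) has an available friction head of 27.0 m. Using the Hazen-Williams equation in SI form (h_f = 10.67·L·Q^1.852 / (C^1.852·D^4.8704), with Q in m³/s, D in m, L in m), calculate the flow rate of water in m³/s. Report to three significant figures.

Q ≈ 0.529 m³/s

Rearranging: Q = [h_f·C^1.852·D^4.8704 / (10.67·L)]^(1/1.852)
Q = [27.0·92.6^1.852·0.537^4.8704 / (10.67·1750)]^0.540 = 0.5286 m³/s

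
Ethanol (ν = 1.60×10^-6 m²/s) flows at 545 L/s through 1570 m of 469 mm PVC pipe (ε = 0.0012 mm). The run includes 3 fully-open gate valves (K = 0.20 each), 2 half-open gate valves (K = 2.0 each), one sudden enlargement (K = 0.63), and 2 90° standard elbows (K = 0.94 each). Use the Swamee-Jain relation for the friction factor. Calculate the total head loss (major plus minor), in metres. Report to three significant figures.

H_L ≈ 23.7 m

V = 4Q/(πD²) = 3.155 m/s; V²/2g = 0.5073 m
Re = 9.25×10^5, ε/D = 2.56×10^-6 → f = 0.01182 (Swamee-Jain)
Major: h_f = f(L/D)·V²/2g = 0.01182·3348·0.5073 = 20.08 m
Minor: ΣK = 7.11; h_m = ΣK·V²/2g = 3.607 m
Total H_L = 20.08 + 3.607 = 23.68 m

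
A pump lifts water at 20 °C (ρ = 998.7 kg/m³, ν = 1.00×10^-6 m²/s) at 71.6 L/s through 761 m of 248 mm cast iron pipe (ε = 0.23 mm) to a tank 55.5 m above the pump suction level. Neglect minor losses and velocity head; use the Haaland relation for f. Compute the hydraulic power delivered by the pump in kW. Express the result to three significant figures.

V = 4Q/(πD²) = 1.482 m/s; Re = 3.68×10^5; ε/D = 9.27×10^-4; f = 0.02006
h_f = f(L/D)V²/2g = 6.892 m
Total head H = z + h_f = 55.5 + 6.892 = 62.39 m
P_hyd = ρgQH = 998.7·9.81·0.0716·62.39 = 43.77 kW

P_hyd ≈ 43.8 kW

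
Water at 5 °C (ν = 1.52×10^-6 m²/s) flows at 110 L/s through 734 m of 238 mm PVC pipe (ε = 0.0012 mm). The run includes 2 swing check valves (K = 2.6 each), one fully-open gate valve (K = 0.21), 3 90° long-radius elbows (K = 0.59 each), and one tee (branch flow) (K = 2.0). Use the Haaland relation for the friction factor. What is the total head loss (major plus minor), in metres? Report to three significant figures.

V = 4Q/(πD²) = 2.473 m/s; V²/2g = 0.3116 m
Re = 3.87×10^5, ε/D = 5.04×10^-6 → f = 0.01373 (Haaland)
Major: h_f = f(L/D)·V²/2g = 0.01373·3084·0.3116 = 13.19 m
Minor: ΣK = 9.18; h_m = ΣK·V²/2g = 2.860 m
Total H_L = 13.19 + 2.860 = 16.05 m

H_L ≈ 16.1 m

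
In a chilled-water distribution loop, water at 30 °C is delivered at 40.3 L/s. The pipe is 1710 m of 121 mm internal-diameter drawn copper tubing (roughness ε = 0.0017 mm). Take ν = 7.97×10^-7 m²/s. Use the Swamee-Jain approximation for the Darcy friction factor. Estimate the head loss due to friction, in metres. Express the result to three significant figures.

h_f ≈ 117 m

V = 4Q/(πD²) = 4·0.0403/(π·0.121²) = 3.505 m/s
Re = VD/ν = 3.505·0.121/7.97×10^-7 = 5.32×10^5 → turbulent
ε/D = 0.0017/121 = 1.40×10^-5
Swamee-Jain: f = 0.01318
h_f = f(L/D)V²/(2g) = 0.01318·(1710/0.121)·3.505²/(2·9.81) = 116.6 m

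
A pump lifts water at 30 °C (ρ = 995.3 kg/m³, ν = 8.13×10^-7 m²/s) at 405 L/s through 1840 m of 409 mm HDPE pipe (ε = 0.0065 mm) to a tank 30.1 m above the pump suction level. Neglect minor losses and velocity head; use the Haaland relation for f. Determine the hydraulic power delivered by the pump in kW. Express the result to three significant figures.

V = 4Q/(πD²) = 3.083 m/s; Re = 1.55×10^6; ε/D = 1.59×10^-5; f = 0.01117
h_f = f(L/D)V²/2g = 24.35 m
Total head H = z + h_f = 30.1 + 24.35 = 54.45 m
P_hyd = ρgQH = 995.3·9.81·0.405·54.45 = 215.3 kW

P_hyd ≈ 215 kW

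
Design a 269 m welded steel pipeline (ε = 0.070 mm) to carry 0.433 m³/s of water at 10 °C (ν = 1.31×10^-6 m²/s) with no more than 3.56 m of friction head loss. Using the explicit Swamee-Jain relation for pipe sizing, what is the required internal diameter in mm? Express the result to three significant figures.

Swamee-Jain (Type III): D = 0.66·[ε^1.25·(LQ²/(gh_f))^4.75 + ν·Q^9.4·(L/(gh_f))^5.2]^0.04
LQ²/(gh_f) = 1.444; L/(gh_f) = 7.703
Term 1 = ε^1.25·(…)^4.75 = 3.67×10^-5; Term 2 = ν·Q^9.4·(…)^5.2 = 2.05×10^-5
D = 0.66·(3.67×10^-5 + 2.05×10^-5)^0.04 = 0.4465 m = 447 mm
Check: V = 2.77 m/s, Re = 9.43×10^5, f = 0.01433, h_f = 3.36 m ≈ 3.56 m ✓

D ≈ 447 mm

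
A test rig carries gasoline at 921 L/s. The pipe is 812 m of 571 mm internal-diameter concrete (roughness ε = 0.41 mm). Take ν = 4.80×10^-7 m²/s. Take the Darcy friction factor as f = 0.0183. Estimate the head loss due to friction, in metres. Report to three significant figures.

h_f ≈ 17.2 m

V = 4Q/(πD²) = 4·0.921/(π·0.571²) = 3.597 m/s
h_f = f(L/D)V²/(2g) = 0.01830·(812/0.571)·3.597²/(2·9.81) = 17.16 m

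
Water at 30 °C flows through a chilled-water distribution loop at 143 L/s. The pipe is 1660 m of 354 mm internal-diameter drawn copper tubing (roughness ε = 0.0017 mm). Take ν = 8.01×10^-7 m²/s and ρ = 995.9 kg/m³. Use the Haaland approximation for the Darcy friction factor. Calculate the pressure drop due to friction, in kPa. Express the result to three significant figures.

V = 4Q/(πD²) = 4·0.143/(π·0.354²) = 1.453 m/s
Re = VD/ν = 1.453·0.354/8.01×10^-7 = 6.42×10^5 → turbulent
ε/D = 0.0017/354 = 4.80×10^-6
Haaland: f = 0.01256
h_f = f(L/D)V²/(2g) = 0.01256·(1660/0.354)·1.453²/(2·9.81) = 6.337 m
Δp = ρg·h_f = 995.9·9.81·6.337 = 61.91 kPa

Δp ≈ 61.9 kPa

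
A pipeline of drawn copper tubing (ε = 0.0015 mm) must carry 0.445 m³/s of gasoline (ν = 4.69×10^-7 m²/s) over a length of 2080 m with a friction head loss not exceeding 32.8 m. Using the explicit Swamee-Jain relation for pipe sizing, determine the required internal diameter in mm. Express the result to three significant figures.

Swamee-Jain (Type III): D = 0.66·[ε^1.25·(LQ²/(gh_f))^4.75 + ν·Q^9.4·(L/(gh_f))^5.2]^0.04
LQ²/(gh_f) = 1.280; L/(gh_f) = 6.464
Term 1 = ε^1.25·(…)^4.75 = 1.70×10^-7; Term 2 = ν·Q^9.4·(…)^5.2 = 3.81×10^-6
D = 0.66·(1.70×10^-7 + 3.81×10^-6)^0.04 = 0.4013 m = 401 mm
Check: V = 3.52 m/s, Re = 3.01×10^6, f = 0.009909, h_f = 32.4 m ≈ 32.8 m ✓

D ≈ 401 mm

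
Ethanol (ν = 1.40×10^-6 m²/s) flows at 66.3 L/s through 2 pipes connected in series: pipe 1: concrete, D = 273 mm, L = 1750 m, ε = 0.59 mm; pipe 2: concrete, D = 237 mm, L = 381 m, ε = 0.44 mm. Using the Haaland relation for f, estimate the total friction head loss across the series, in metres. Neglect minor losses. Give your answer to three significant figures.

H ≈ 14.7 m

Pipe 1: V = 1.133 m/s, Re = 2.21×10^5, ε/D = 0.00216, f = 0.02464, h_1 = f(L/D)V²/2g = 10.33 m
Pipe 2: V = 1.503 m/s, Re = 2.54×10^5, ε/D = 0.00186, f = 0.02366, h_2 = f(L/D)V²/2g = 4.380 m
Series → Q common, losses add: H = Σh = 14.71 m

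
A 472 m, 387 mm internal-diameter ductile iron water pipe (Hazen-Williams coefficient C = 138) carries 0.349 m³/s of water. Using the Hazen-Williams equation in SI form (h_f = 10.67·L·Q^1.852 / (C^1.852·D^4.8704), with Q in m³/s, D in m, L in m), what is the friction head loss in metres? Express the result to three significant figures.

h_f ≈ 7.95 m

h_f = 10.67·472·0.349^1.852 / (138^1.852·0.387^4.8704) = 7.950 m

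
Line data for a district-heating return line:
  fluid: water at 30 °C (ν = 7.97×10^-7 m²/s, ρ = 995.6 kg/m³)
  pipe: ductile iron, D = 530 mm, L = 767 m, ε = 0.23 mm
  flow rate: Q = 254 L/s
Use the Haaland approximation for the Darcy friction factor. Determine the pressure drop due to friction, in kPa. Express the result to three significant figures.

Δp ≈ 16.1 kPa

V = 4Q/(πD²) = 4·0.254/(π·0.530²) = 1.151 m/s
Re = VD/ν = 1.151·0.530/7.97×10^-7 = 7.66×10^5 → turbulent
ε/D = 0.23/530 = 4.34×10^-4
Haaland: f = 0.01684
h_f = f(L/D)V²/(2g) = 0.01684·(767/0.530)·1.151²/(2·9.81) = 1.646 m
Δp = ρg·h_f = 995.6·9.81·1.646 = 16.08 kPa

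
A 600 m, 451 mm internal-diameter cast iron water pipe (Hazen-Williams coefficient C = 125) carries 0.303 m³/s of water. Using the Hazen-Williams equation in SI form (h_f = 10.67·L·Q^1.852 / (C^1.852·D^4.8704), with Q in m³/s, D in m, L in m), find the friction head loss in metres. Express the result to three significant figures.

h_f = 10.67·600·0.303^1.852 / (125^1.852·0.451^4.8704) = 4.434 m

h_f ≈ 4.43 m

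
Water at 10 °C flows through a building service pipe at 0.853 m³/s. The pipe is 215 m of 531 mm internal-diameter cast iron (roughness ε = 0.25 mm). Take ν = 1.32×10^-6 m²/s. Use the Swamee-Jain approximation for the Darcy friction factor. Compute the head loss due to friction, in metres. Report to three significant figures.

V = 4Q/(πD²) = 4·0.853/(π·0.531²) = 3.852 m/s
Re = VD/ν = 3.852·0.531/1.32×10^-6 = 1.55×10^6 → turbulent
ε/D = 0.25/531 = 4.71×10^-4
Swamee-Jain: f = 0.01690
h_f = f(L/D)V²/(2g) = 0.01690·(215/0.531)·3.852²/(2·9.81) = 5.176 m

h_f ≈ 5.18 m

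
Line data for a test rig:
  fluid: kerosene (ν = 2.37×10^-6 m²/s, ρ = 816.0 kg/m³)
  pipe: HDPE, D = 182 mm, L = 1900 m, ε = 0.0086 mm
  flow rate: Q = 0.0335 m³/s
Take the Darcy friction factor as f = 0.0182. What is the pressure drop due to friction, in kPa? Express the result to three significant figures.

V = 4Q/(πD²) = 4·0.0335/(π·0.182²) = 1.288 m/s
h_f = f(L/D)V²/(2g) = 0.01820·(1900/0.182)·1.288²/(2·9.81) = 16.06 m
Δp = ρg·h_f = 816.0·9.81·16.06 = 128.5 kPa

Δp ≈ 129 kPa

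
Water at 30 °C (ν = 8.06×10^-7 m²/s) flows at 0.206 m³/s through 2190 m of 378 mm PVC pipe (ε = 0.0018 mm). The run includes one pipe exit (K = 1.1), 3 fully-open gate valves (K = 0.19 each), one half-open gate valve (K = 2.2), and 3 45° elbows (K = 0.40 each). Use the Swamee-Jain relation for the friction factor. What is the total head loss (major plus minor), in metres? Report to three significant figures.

V = 4Q/(πD²) = 1.836 m/s; V²/2g = 0.1717 m
Re = 8.61×10^5, ε/D = 4.76×10^-6 → f = 0.01201 (Swamee-Jain)
Major: h_f = f(L/D)·V²/2g = 0.01201·5794·0.1717 = 11.95 m
Minor: ΣK = 5.07; h_m = ΣK·V²/2g = 0.8708 m
Total H_L = 11.95 + 0.8708 = 12.83 m

H_L ≈ 12.8 m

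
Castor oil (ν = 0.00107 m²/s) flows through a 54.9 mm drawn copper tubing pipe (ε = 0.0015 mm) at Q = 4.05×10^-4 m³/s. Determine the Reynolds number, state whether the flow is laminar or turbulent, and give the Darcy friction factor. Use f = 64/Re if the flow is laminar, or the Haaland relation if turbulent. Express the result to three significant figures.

Re ≈ 8.78; laminar; f = 64/Re ≈ 7.29

V = 4Q/(πD²) = 0.1711 m/s
Re = VD/ν = 0.1711·0.0549/0.00107 = 8.78
Re < 2300 → laminar → f = 64/Re = 7.291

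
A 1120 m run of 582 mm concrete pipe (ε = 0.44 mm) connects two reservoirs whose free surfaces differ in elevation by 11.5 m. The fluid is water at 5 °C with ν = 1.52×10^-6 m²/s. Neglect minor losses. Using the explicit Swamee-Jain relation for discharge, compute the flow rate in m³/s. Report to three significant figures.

Swamee-Jain (Type II): Q = -0.965·√(gD⁵h_f/L)·ln[ε/(3.7D) + √(3.17ν²L/(gD³h_f))]
√(gD⁵h_f/L) = √(9.81·0.582⁵·11.5/1120) = 0.08201
ε/(3.7D) = 2.04×10^-4; √(3.17ν²L/(gD³h_f)) = 1.92×10^-5
Q = -0.965·0.08201·ln(2.235×10^-4) = 0.6653 m³/s
Check: V = 2.50 m/s, Re = 9.58×10^5, f = 0.01885, h_f = 11.6 m ≈ 11.5 m ✓

Q ≈ 0.665 m³/s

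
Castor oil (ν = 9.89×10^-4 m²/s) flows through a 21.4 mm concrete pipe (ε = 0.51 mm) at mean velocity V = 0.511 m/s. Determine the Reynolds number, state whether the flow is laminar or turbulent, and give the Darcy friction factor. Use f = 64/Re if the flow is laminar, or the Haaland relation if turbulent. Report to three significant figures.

Re ≈ 11.1; laminar; f = 64/Re ≈ 5.79

Re = VD/ν = 0.5110·0.0214/9.89×10^-4 = 11.1
Re < 2300 → laminar → f = 64/Re = 5.788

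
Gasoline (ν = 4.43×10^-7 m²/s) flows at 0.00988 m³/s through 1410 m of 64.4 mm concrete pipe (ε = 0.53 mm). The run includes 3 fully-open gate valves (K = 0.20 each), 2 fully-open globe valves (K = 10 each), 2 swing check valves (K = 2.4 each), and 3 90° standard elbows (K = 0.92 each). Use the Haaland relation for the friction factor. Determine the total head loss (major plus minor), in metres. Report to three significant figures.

H_L ≈ 380 m

V = 4Q/(πD²) = 3.033 m/s; V²/2g = 0.4689 m
Re = 4.41×10^5, ε/D = 0.00823 → f = 0.03574 (Haaland)
Major: h_f = f(L/D)·V²/2g = 0.03574·21894·0.4689 = 366.9 m
Minor: ΣK = 28.2; h_m = ΣK·V²/2g = 13.20 m
Total H_L = 366.9 + 13.20 = 380.1 m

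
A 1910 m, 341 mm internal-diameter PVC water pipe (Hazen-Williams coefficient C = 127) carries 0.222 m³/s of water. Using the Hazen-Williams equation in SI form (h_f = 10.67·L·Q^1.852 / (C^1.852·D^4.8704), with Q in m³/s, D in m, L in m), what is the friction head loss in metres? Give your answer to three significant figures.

h_f ≈ 30.1 m

h_f = 10.67·1910·0.222^1.852 / (127^1.852·0.341^4.8704) = 30.07 m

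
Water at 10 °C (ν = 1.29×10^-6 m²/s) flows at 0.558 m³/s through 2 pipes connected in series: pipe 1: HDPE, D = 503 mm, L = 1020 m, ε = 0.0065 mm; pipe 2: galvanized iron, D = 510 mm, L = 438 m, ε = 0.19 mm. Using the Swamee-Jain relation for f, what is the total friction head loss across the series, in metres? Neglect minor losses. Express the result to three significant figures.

Pipe 1: V = 2.808 m/s, Re = 1.09×10^6, ε/D = 1.29×10^-5, f = 0.01176, h_1 = f(L/D)V²/2g = 9.588 m
Pipe 2: V = 2.732 m/s, Re = 1.08×10^6, ε/D = 3.73×10^-4, f = 0.01632, h_2 = f(L/D)V²/2g = 5.331 m
Series → Q common, losses add: H = Σh = 14.92 m

H ≈ 14.9 m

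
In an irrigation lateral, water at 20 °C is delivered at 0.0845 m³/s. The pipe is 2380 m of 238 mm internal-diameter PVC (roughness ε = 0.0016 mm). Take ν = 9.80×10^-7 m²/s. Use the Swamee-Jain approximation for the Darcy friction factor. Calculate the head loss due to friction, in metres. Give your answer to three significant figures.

V = 4Q/(πD²) = 4·0.0845/(π·0.238²) = 1.899 m/s
Re = VD/ν = 1.899·0.238/9.80×10^-7 = 4.61×10^5 → turbulent
ε/D = 0.0016/238 = 6.72×10^-6
Swamee-Jain: f = 0.01338
h_f = f(L/D)V²/(2g) = 0.01338·(2380/0.238)·1.899²/(2·9.81) = 24.61 m

h_f ≈ 24.6 m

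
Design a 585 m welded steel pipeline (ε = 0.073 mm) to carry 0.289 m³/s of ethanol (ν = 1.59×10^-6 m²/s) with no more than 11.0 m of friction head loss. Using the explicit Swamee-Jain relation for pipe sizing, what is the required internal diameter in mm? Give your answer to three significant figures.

D ≈ 359 mm

Swamee-Jain (Type III): D = 0.66·[ε^1.25·(LQ²/(gh_f))^4.75 + ν·Q^9.4·(L/(gh_f))^5.2]^0.04
LQ²/(gh_f) = 0.4528; L/(gh_f) = 5.421
Term 1 = ε^1.25·(…)^4.75 = 1.57×10^-7; Term 2 = ν·Q^9.4·(…)^5.2 = 8.94×10^-8
D = 0.66·(1.57×10^-7 + 8.94×10^-8)^0.04 = 0.3591 m = 359 mm
Check: V = 2.85 m/s, Re = 6.45×10^5, f = 0.01523, h_f = 10.3 m ≈ 11.0 m ✓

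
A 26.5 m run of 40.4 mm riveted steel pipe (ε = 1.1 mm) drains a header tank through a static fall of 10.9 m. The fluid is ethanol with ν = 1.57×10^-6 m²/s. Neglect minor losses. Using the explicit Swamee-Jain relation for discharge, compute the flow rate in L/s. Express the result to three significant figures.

Q ≈ 3.11 L/s

Swamee-Jain (Type II): Q = -0.965·√(gD⁵h_f/L)·ln[ε/(3.7D) + √(3.17ν²L/(gD³h_f))]
√(gD⁵h_f/L) = √(9.81·0.0404⁵·10.9/26.5) = 6.590×10^-4
ε/(3.7D) = 0.00736; √(3.17ν²L/(gD³h_f)) = 1.71×10^-4
Q = -0.965·6.590×10^-4·ln(0.007530) = 0.003109 m³/s
Check: V = 2.43 m/s, Re = 6.24×10^4, f = 0.05578, h_f = 11.0 m ≈ 10.9 m ✓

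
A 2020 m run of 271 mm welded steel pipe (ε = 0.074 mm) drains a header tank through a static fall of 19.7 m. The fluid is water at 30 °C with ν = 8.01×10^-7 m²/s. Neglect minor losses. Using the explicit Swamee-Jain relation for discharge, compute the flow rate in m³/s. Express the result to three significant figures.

Swamee-Jain (Type II): Q = -0.965·√(gD⁵h_f/L)·ln[ε/(3.7D) + √(3.17ν²L/(gD³h_f))]
√(gD⁵h_f/L) = √(9.81·0.271⁵·19.7/2020) = 0.01183
ε/(3.7D) = 7.38×10^-5; √(3.17ν²L/(gD³h_f)) = 3.27×10^-5
Q = -0.965·0.01183·ln(1.065×10^-4) = 0.1044 m³/s
Check: V = 1.81 m/s, Re = 6.12×10^5, f = 0.01593, h_f = 19.8 m ≈ 19.7 m ✓

Q ≈ 0.104 m³/s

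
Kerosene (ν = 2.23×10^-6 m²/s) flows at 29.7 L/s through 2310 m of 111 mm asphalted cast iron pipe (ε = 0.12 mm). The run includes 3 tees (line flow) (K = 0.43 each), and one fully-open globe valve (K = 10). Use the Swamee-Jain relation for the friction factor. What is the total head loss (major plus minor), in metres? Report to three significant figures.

H_L ≈ 224 m

V = 4Q/(πD²) = 3.069 m/s; V²/2g = 0.4801 m
Re = 1.53×10^5, ε/D = 0.00108 → f = 0.02187 (Swamee-Jain)
Major: h_f = f(L/D)·V²/2g = 0.02187·20811·0.4801 = 218.5 m
Minor: ΣK = 11.3; h_m = ΣK·V²/2g = 5.420 m
Total H_L = 218.5 + 5.420 = 224.0 m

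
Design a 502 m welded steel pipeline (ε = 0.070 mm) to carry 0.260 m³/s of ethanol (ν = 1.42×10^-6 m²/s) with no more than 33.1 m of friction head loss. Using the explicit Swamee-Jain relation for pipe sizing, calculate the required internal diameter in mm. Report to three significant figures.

Swamee-Jain (Type III): D = 0.66·[ε^1.25·(LQ²/(gh_f))^4.75 + ν·Q^9.4·(L/(gh_f))^5.2]^0.04
LQ²/(gh_f) = 0.1045; L/(gh_f) = 1.546
Term 1 = ε^1.25·(…)^4.75 = 1.40×10^-10; Term 2 = ν·Q^9.4·(…)^5.2 = 4.33×10^-11
D = 0.66·(1.40×10^-10 + 4.33×10^-11)^0.04 = 0.2692 m = 269 mm
Check: V = 4.57 m/s, Re = 8.66×10^5, f = 0.01550, h_f = 30.7 m ≈ 33.1 m ✓

D ≈ 269 mm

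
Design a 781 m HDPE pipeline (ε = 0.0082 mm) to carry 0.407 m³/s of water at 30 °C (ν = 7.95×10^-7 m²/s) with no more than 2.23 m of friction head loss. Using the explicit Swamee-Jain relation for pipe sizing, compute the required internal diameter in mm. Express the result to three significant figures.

D ≈ 567 mm

Swamee-Jain (Type III): D = 0.66·[ε^1.25·(LQ²/(gh_f))^4.75 + ν·Q^9.4·(L/(gh_f))^5.2]^0.04
LQ²/(gh_f) = 5.914; L/(gh_f) = 35.70
Term 1 = ε^1.25·(…)^4.75 = 0.00204; Term 2 = ν·Q^9.4·(…)^5.2 = 0.0202
D = 0.66·(0.00204 + 0.0202)^0.04 = 0.5668 m = 567 mm
Check: V = 1.61 m/s, Re = 1.15×10^6, f = 0.01172, h_f = 2.14 m ≈ 2.23 m ✓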